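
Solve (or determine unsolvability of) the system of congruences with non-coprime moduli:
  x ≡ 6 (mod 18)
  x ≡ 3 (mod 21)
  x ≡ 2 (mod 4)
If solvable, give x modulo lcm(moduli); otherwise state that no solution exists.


Moduli 18, 21, 4 are not pairwise coprime, so CRT works modulo lcm(m_i) when all pairwise compatibility conditions hold.
Pairwise compatibility: gcd(m_i, m_j) must divide a_i - a_j for every pair.
Merge one congruence at a time:
  Start: x ≡ 6 (mod 18).
  Combine with x ≡ 3 (mod 21): gcd(18, 21) = 3; 3 - 6 = -3, which IS divisible by 3, so compatible.
    Write x = 6 + 18·t and substitute into x ≡ 3 (mod 21): 18·t ≡ 3 − 6 = -3 (mod 21).
    Divide the congruence (and modulus) by g = 3: 6·t ≡ -1 (mod 7).
    Reduce coefficients mod 7: 6·t ≡ 6 (mod 7).
    The inverse of 6 mod 7 is 6 (since 6·6 = 36 = 5·7 + 1), so t ≡ 6·6 = 36 ≡ 1 (mod 7).
    Then x = 6 + 18·1 = 24, valid modulo lcm(18, 21) = 126: x ≡ 24 (mod 126).
  Combine with x ≡ 2 (mod 4): gcd(126, 4) = 2; 2 - 24 = -22, which IS divisible by 2, so compatible.
    Write x = 24 + 126·t and substitute into x ≡ 2 (mod 4): 126·t ≡ 2 − 24 = -22 (mod 4).
    Divide the congruence (and modulus) by g = 2: 63·t ≡ -11 (mod 2).
    Reduce coefficients mod 2: 1·t ≡ 1 (mod 2).
    So t ≡ 1 (mod 2).
    Then x = 24 + 126·1 = 150, valid modulo lcm(126, 4) = 252: x ≡ 150 (mod 252).
Verify: 150 mod 18 = 6, 150 mod 21 = 3, 150 mod 4 = 2.

x ≡ 150 (mod 252).


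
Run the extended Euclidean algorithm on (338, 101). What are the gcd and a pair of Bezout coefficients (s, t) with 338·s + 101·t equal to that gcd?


Euclidean algorithm on (338, 101) — divide until remainder is 0:
  338 = 3 · 101 + 35
  101 = 2 · 35 + 31
  35 = 1 · 31 + 4
  31 = 7 · 4 + 3
  4 = 1 · 3 + 1
  3 = 3 · 1 + 0
gcd(338, 101) = 1.
Track Bezout coefficients alongside the remainders: start with r₀ = 338 = a·1 + b·0 (s = 1, t = 0) and r₁ = 101 = a·0 + b·1 (s = 0, t = 1); each new remainder r_{k+1} = r_{k-1} − q_k·r_k inherits s_{k+1} = s_{k-1} − q_k·s_k, t_{k+1} = t_{k-1} − q_k·t_k, so r_k = a·s_k + b·t_k at every step:
  q = 3: r = 35, s = 1 − 3·0 = 1, t = 0 − 3·1 = -3  (check: 338·1 + 101·(-3) = 35)
  q = 2: r = 31, s = 0 − 2·1 = -2, t = 1 − 2·(-3) = 7  (check: 338·(-2) + 101·7 = 31)
  q = 1: r = 4, s = 1 − 1·(-2) = 3, t = -3 − 1·7 = -10  (check: 338·3 + 101·(-10) = 4)
  q = 7: r = 3, s = -2 − 7·3 = -23, t = 7 − 7·(-10) = 77  (check: 338·(-23) + 101·77 = 3)
  q = 1: r = 1, s = 3 − 1·(-23) = 26, t = -10 − 1·77 = -87  (check: 338·26 + 101·(-87) = 1)
The row with r = 1 (the gcd) gives the Bezout coefficients s = 26, t = -87.
Result: 338 · (26) + 101 · (-87) = 1.

gcd(338, 101) = 1; s = 26, t = -87 (check: 338·26 + 101·(-87) = 1).


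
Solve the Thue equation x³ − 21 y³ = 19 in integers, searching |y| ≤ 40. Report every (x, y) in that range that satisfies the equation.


The equation is x³ - 21y³ = 19. For fixed y, x³ = 21·y³ + 19, so a solution requires the RHS to be a perfect cube.
Strategy: iterate y from -40 to 40, compute RHS = 21·y³ + 19, and check whether it is a (positive or negative) perfect cube.
Check small values of y:
  y = 0: RHS = 19 is not a perfect cube.
  y = 1: RHS = 40 is not a perfect cube.
  y = -1: RHS = -2 is not a perfect cube.
  y = 2: RHS = 187 is not a perfect cube.
  y = -2: RHS = -149 is not a perfect cube.
  y = 3: RHS = 586 is not a perfect cube.
  y = -3: RHS = -548 is not a perfect cube.
Continuing the search up to |y| = 40 finds no solutions either.
No (x, y) in the scanned range satisfies the equation.

No integer solutions with |y| ≤ 40.


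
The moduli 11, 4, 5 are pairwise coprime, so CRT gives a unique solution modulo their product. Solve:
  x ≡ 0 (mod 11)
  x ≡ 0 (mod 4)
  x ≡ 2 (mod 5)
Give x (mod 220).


Moduli 11, 4, 5 are pairwise coprime; by CRT there is a unique solution modulo M = 11 · 4 · 5 = 220.
Solve pairwise, accumulating the modulus:
  Start with x ≡ 0 (mod 11).
  Combine with x ≡ 0 (mod 4): since gcd(11, 4) = 1, we get a unique residue mod 44.
    Write x = 0 + 11·t and substitute into x ≡ 0 (mod 4): 11·t ≡ 0 − 0 = 0 (mod 4).
    Reduce coefficients mod 4: 3·t ≡ 0 (mod 4).
    The inverse of 3 mod 4 is 3 (since 3·3 = 9 = 2·4 + 1), so t ≡ 3·0 = 0 ≡ 0 (mod 4).
    Then x = 0 + 11·0 = 0, valid modulo lcm(11, 4) = 44: x ≡ 0 (mod 44).
  Combine with x ≡ 2 (mod 5): since gcd(44, 5) = 1, we get a unique residue mod 220.
    Write x = 0 + 44·t and substitute into x ≡ 2 (mod 5): 44·t ≡ 2 − 0 = 2 (mod 5).
    Reduce coefficients mod 5: 4·t ≡ 2 (mod 5).
    The inverse of 4 mod 5 is 4 (since 4·4 = 16 = 3·5 + 1), so t ≡ 4·2 = 8 ≡ 3 (mod 5).
    Then x = 0 + 44·3 = 132, valid modulo lcm(44, 5) = 220: x ≡ 132 (mod 220).
Verify: 132 mod 11 = 0 ✓, 132 mod 4 = 0 ✓, 132 mod 5 = 2 ✓.

x ≡ 132 (mod 220).


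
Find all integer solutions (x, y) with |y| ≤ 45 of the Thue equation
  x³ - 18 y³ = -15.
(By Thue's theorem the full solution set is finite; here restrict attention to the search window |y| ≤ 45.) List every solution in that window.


The equation is x³ - 18y³ = -15. For fixed y, x³ = 18·y³ − 15, so a solution requires the RHS to be a perfect cube.
Strategy: iterate y from -45 to 45, compute RHS = 18·y³ − 15, and check whether it is a (positive or negative) perfect cube.
Check small values of y:
  y = 0: RHS = -15 is not a perfect cube.
  y = 1: RHS = 3 is not a perfect cube.
  y = -1: RHS = -33 is not a perfect cube.
  y = 2: RHS = 129 is not a perfect cube.
  y = -2: RHS = -159 is not a perfect cube.
  y = 3: RHS = 471 is not a perfect cube.
  y = -3: RHS = -501 is not a perfect cube.
Continuing the search up to |y| = 45 finds no solutions either.
No (x, y) in the scanned range satisfies the equation.

No integer solutions with |y| ≤ 45.


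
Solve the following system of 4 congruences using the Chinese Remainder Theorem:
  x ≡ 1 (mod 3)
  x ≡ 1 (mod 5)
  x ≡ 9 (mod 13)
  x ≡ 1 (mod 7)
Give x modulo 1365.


Product of moduli M = 3 · 5 · 13 · 7 = 1365.
Merge one congruence at a time:
  Start: x ≡ 1 (mod 3).
  Combine with x ≡ 1 (mod 5); new modulus lcm = 15.
    Write x = 1 + 3·t and substitute into x ≡ 1 (mod 5): 3·t ≡ 1 − 1 = 0 (mod 5).
    The inverse of 3 mod 5 is 2 (since 3·2 = 6 = 1·5 + 1), so t ≡ 2·0 = 0 ≡ 0 (mod 5).
    Then x = 1 + 3·0 = 1, valid modulo lcm(3, 5) = 15: x ≡ 1 (mod 15).
  Combine with x ≡ 9 (mod 13); new modulus lcm = 195.
    Write x = 1 + 15·t and substitute into x ≡ 9 (mod 13): 15·t ≡ 9 − 1 = 8 (mod 13).
    Reduce coefficients mod 13: 2·t ≡ 8 (mod 13).
    The inverse of 2 mod 13 is 7 (since 2·7 = 14 = 1·13 + 1), so t ≡ 7·8 = 56 ≡ 4 (mod 13).
    Then x = 1 + 15·4 = 61, valid modulo lcm(15, 13) = 195: x ≡ 61 (mod 195).
  Combine with x ≡ 1 (mod 7); new modulus lcm = 1365.
    Write x = 61 + 195·t and substitute into x ≡ 1 (mod 7): 195·t ≡ 1 − 61 = -60 (mod 7).
    Reduce coefficients mod 7: 6·t ≡ 3 (mod 7).
    The inverse of 6 mod 7 is 6 (since 6·6 = 36 = 5·7 + 1), so t ≡ 6·3 = 18 ≡ 4 (mod 7).
    Then x = 61 + 195·4 = 841, valid modulo lcm(195, 7) = 1365: x ≡ 841 (mod 1365).
Verify against each original: 841 mod 3 = 1, 841 mod 5 = 1, 841 mod 13 = 9, 841 mod 7 = 1.

x ≡ 841 (mod 1365).


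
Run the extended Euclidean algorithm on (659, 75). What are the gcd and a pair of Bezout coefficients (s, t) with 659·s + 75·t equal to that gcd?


Euclidean algorithm on (659, 75) — divide until remainder is 0:
  659 = 8 · 75 + 59
  75 = 1 · 59 + 16
  59 = 3 · 16 + 11
  16 = 1 · 11 + 5
  11 = 2 · 5 + 1
  5 = 5 · 1 + 0
gcd(659, 75) = 1.
Track Bezout coefficients alongside the remainders: start with r₀ = 659 = a·1 + b·0 (s = 1, t = 0) and r₁ = 75 = a·0 + b·1 (s = 0, t = 1); each new remainder r_{k+1} = r_{k-1} − q_k·r_k inherits s_{k+1} = s_{k-1} − q_k·s_k, t_{k+1} = t_{k-1} − q_k·t_k, so r_k = a·s_k + b·t_k at every step:
  q = 8: r = 59, s = 1 − 8·0 = 1, t = 0 − 8·1 = -8  (check: 659·1 + 75·(-8) = 59)
  q = 1: r = 16, s = 0 − 1·1 = -1, t = 1 − 1·(-8) = 9  (check: 659·(-1) + 75·9 = 16)
  q = 3: r = 11, s = 1 − 3·(-1) = 4, t = -8 − 3·9 = -35  (check: 659·4 + 75·(-35) = 11)
  q = 1: r = 5, s = -1 − 1·4 = -5, t = 9 − 1·(-35) = 44  (check: 659·(-5) + 75·44 = 5)
  q = 2: r = 1, s = 4 − 2·(-5) = 14, t = -35 − 2·44 = -123  (check: 659·14 + 75·(-123) = 1)
The row with r = 1 (the gcd) gives the Bezout coefficients s = 14, t = -123.
Result: 659 · (14) + 75 · (-123) = 1.

gcd(659, 75) = 1; s = 14, t = -123 (check: 659·14 + 75·(-123) = 1).


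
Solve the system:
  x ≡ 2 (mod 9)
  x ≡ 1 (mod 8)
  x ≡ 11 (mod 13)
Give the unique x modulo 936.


Moduli 9, 8, 13 are pairwise coprime; by CRT there is a unique solution modulo M = 9 · 8 · 13 = 936.
Solve pairwise, accumulating the modulus:
  Start with x ≡ 2 (mod 9).
  Combine with x ≡ 1 (mod 8): since gcd(9, 8) = 1, we get a unique residue mod 72.
    Write x = 2 + 9·t and substitute into x ≡ 1 (mod 8): 9·t ≡ 1 − 2 = -1 (mod 8).
    Reduce coefficients mod 8: 1·t ≡ 7 (mod 8).
    So t ≡ 7 (mod 8).
    Then x = 2 + 9·7 = 65, valid modulo lcm(9, 8) = 72: x ≡ 65 (mod 72).
  Combine with x ≡ 11 (mod 13): since gcd(72, 13) = 1, we get a unique residue mod 936.
    Write x = 65 + 72·t and substitute into x ≡ 11 (mod 13): 72·t ≡ 11 − 65 = -54 (mod 13).
    Reduce coefficients mod 13: 7·t ≡ 11 (mod 13).
    The inverse of 7 mod 13 is 2 (since 7·2 = 14 = 1·13 + 1), so t ≡ 2·11 = 22 ≡ 9 (mod 13).
    Then x = 65 + 72·9 = 713, valid modulo lcm(72, 13) = 936: x ≡ 713 (mod 936).
Verify: 713 mod 9 = 2 ✓, 713 mod 8 = 1 ✓, 713 mod 13 = 11 ✓.

x ≡ 713 (mod 936).


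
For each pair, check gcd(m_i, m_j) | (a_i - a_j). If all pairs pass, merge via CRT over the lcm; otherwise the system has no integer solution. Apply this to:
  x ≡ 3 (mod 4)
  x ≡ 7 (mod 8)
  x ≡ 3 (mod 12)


Moduli 4, 8, 12 are not pairwise coprime, so CRT works modulo lcm(m_i) when all pairwise compatibility conditions hold.
Pairwise compatibility: gcd(m_i, m_j) must divide a_i - a_j for every pair.
Merge one congruence at a time:
  Start: x ≡ 3 (mod 4).
  Combine with x ≡ 7 (mod 8): gcd(4, 8) = 4; 7 - 3 = 4, which IS divisible by 4, so compatible.
    Write x = 3 + 4·t and substitute into x ≡ 7 (mod 8): 4·t ≡ 7 − 3 = 4 (mod 8).
    Divide the congruence (and modulus) by g = 4: 1·t ≡ 1 (mod 2).
    So t ≡ 1 (mod 2).
    Then x = 3 + 4·1 = 7, valid modulo lcm(4, 8) = 8: x ≡ 7 (mod 8).
  Combine with x ≡ 3 (mod 12): gcd(8, 12) = 4; 3 - 7 = -4, which IS divisible by 4, so compatible.
    Write x = 7 + 8·t and substitute into x ≡ 3 (mod 12): 8·t ≡ 3 − 7 = -4 (mod 12).
    Divide the congruence (and modulus) by g = 4: 2·t ≡ -1 (mod 3).
    Reduce coefficients mod 3: 2·t ≡ 2 (mod 3).
    The inverse of 2 mod 3 is 2 (since 2·2 = 4 = 1·3 + 1), so t ≡ 2·2 = 4 ≡ 1 (mod 3).
    Then x = 7 + 8·1 = 15, valid modulo lcm(8, 12) = 24: x ≡ 15 (mod 24).
Verify: 15 mod 4 = 3, 15 mod 8 = 7, 15 mod 12 = 3.

x ≡ 15 (mod 24).


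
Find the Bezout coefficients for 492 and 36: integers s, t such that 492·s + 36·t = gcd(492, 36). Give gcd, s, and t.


Euclidean algorithm on (492, 36) — divide until remainder is 0:
  492 = 13 · 36 + 24
  36 = 1 · 24 + 12
  24 = 2 · 12 + 0
gcd(492, 36) = 12.
Track Bezout coefficients alongside the remainders: start with r₀ = 492 = a·1 + b·0 (s = 1, t = 0) and r₁ = 36 = a·0 + b·1 (s = 0, t = 1); each new remainder r_{k+1} = r_{k-1} − q_k·r_k inherits s_{k+1} = s_{k-1} − q_k·s_k, t_{k+1} = t_{k-1} − q_k·t_k, so r_k = a·s_k + b·t_k at every step:
  q = 13: r = 24, s = 1 − 13·0 = 1, t = 0 − 13·1 = -13  (check: 492·1 + 36·(-13) = 24)
  q = 1: r = 12, s = 0 − 1·1 = -1, t = 1 − 1·(-13) = 14  (check: 492·(-1) + 36·14 = 12)
The row with r = 12 (the gcd) gives the Bezout coefficients s = -1, t = 14.
Result: 492 · (-1) + 36 · (14) = 12.

gcd(492, 36) = 12; s = -1, t = 14 (check: 492·(-1) + 36·14 = 12).


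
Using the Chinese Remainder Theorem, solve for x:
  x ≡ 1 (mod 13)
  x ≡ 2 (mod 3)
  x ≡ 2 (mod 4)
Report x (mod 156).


Moduli 13, 3, 4 are pairwise coprime; by CRT there is a unique solution modulo M = 13 · 3 · 4 = 156.
Solve pairwise, accumulating the modulus:
  Start with x ≡ 1 (mod 13).
  Combine with x ≡ 2 (mod 3): since gcd(13, 3) = 1, we get a unique residue mod 39.
    Write x = 1 + 13·t and substitute into x ≡ 2 (mod 3): 13·t ≡ 2 − 1 = 1 (mod 3).
    Reduce coefficients mod 3: 1·t ≡ 1 (mod 3).
    So t ≡ 1 (mod 3).
    Then x = 1 + 13·1 = 14, valid modulo lcm(13, 3) = 39: x ≡ 14 (mod 39).
  Combine with x ≡ 2 (mod 4): since gcd(39, 4) = 1, we get a unique residue mod 156.
    Write x = 14 + 39·t and substitute into x ≡ 2 (mod 4): 39·t ≡ 2 − 14 = -12 (mod 4).
    Reduce coefficients mod 4: 3·t ≡ 0 (mod 4).
    The inverse of 3 mod 4 is 3 (since 3·3 = 9 = 2·4 + 1), so t ≡ 3·0 = 0 ≡ 0 (mod 4).
    Then x = 14 + 39·0 = 14, valid modulo lcm(39, 4) = 156: x ≡ 14 (mod 156).
Verify: 14 mod 13 = 1 ✓, 14 mod 3 = 2 ✓, 14 mod 4 = 2 ✓.

x ≡ 14 (mod 156).


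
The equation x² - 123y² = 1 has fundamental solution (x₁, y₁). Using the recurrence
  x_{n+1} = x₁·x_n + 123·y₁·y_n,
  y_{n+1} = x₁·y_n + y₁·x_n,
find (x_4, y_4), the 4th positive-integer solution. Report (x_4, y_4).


Step 1: Find the fundamental solution (x₁, y₁) of x² - 123y² = 1.
  Expand √123 as a continued fraction. a₀ = ⌊√123⌋ = 11; iterate m_{k+1} = d_k·a_k − m_k, d_{k+1} = (123 − m_{k+1}²)/d_k, a_{k+1} = ⌊(a₀ + m_{k+1})/d_{k+1}⌋ (starting m₀ = 0, d₀ = 1), with convergents p_k = a_k·p_{k-1} + p_{k-2}, q_k = a_k·q_{k-1} + q_{k-2} (p₋₁ = 1, q₋₁ = 0):
  k = 0: a₀ = 11; p₀/q₀ = 11/1; p₀² − 123·q₀² = 121 − 123 = -2.
  k = 1: m = 11, d = 2, a = ⌊(11 + 11)/2⌋ = 11; p/q = (11·11 + 1)/(11·1 + 0) = 122/11; p² − 123·q² = 14884 − 14883 = 1.
  The first convergent with p² − 123·q² = 1 gives the fundamental solution (x₁, y₁) = (122, 11).
Step 2: Apply the recurrence (x_{n+1}, y_{n+1}) = (x₁x_n + 123y₁y_n, x₁y_n + y₁x_n) repeatedly.
  From (x_1, y_1) = (122, 11): x_2 = 122·122 + 123·11·11 = 29767; y_2 = 122·11 + 11·122 = 2684.
  From (x_2, y_2) = (29767, 2684): x_3 = 122·29767 + 123·11·2684 = 7263026; y_3 = 122·2684 + 11·29767 = 654885.
  From (x_3, y_3) = (7263026, 654885): x_4 = 122·7263026 + 123·11·654885 = 1772148577; y_4 = 122·654885 + 11·7263026 = 159789256.
Step 3: Verify x_4² - 123·y_4² = 3140510578963124929 - 3140510578963124928 = 1 (should be 1). ✓

(x_1, y_1) = (122, 11); (x_4, y_4) = (1772148577, 159789256).


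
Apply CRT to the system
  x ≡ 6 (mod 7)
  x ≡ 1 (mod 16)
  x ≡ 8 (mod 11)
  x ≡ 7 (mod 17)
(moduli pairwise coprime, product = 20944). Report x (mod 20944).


Product of moduli M = 7 · 16 · 11 · 17 = 20944.
Merge one congruence at a time:
  Start: x ≡ 6 (mod 7).
  Combine with x ≡ 1 (mod 16); new modulus lcm = 112.
    Write x = 6 + 7·t and substitute into x ≡ 1 (mod 16): 7·t ≡ 1 − 6 = -5 (mod 16).
    Reduce coefficients mod 16: 7·t ≡ 11 (mod 16).
    The inverse of 7 mod 16 is 7 (since 7·7 = 49 = 3·16 + 1), so t ≡ 7·11 = 77 ≡ 13 (mod 16).
    Then x = 6 + 7·13 = 97, valid modulo lcm(7, 16) = 112: x ≡ 97 (mod 112).
  Combine with x ≡ 8 (mod 11); new modulus lcm = 1232.
    Write x = 97 + 112·t and substitute into x ≡ 8 (mod 11): 112·t ≡ 8 − 97 = -89 (mod 11).
    Reduce coefficients mod 11: 2·t ≡ 10 (mod 11).
    The inverse of 2 mod 11 is 6 (since 2·6 = 12 = 1·11 + 1), so t ≡ 6·10 = 60 ≡ 5 (mod 11).
    Then x = 97 + 112·5 = 657, valid modulo lcm(112, 11) = 1232: x ≡ 657 (mod 1232).
  Combine with x ≡ 7 (mod 17); new modulus lcm = 20944.
    Write x = 657 + 1232·t and substitute into x ≡ 7 (mod 17): 1232·t ≡ 7 − 657 = -650 (mod 17).
    Reduce coefficients mod 17: 8·t ≡ 13 (mod 17).
    The inverse of 8 mod 17 is 15 (since 8·15 = 120 = 7·17 + 1), so t ≡ 15·13 = 195 ≡ 8 (mod 17).
    Then x = 657 + 1232·8 = 10513, valid modulo lcm(1232, 17) = 20944: x ≡ 10513 (mod 20944).
Verify against each original: 10513 mod 7 = 6, 10513 mod 16 = 1, 10513 mod 11 = 8, 10513 mod 17 = 7.

x ≡ 10513 (mod 20944).


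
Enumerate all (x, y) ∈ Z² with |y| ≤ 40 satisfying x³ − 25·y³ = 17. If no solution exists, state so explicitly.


The equation is x³ - 25y³ = 17. For fixed y, x³ = 25·y³ + 17, so a solution requires the RHS to be a perfect cube.
Strategy: iterate y from -40 to 40, compute RHS = 25·y³ + 17, and check whether it is a (positive or negative) perfect cube.
Check small values of y:
  y = 0: RHS = 17 is not a perfect cube.
  y = 1: RHS = 42 is not a perfect cube.
  y = -1: RHS = -8 = (-2)³ ⇒ x = -2 works.
  y = 2: RHS = 217 is not a perfect cube.
  y = -2: RHS = -183 is not a perfect cube.
  y = 3: RHS = 692 is not a perfect cube.
  y = -3: RHS = -658 is not a perfect cube.
Continuing the search up to |y| = 40 finds no further solutions beyond those listed.
Collected solutions: (-2, -1).

Solutions (with |y| ≤ 40): (-2, -1).


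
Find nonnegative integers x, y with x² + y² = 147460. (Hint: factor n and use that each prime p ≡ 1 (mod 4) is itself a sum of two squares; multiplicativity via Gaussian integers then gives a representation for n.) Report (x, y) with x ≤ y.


Step 1: Factor n = 147460 = 2^2 · 5 · 73 · 101.
Step 2: Check the mod-4 condition on each prime factor: 2 = 2 (special); 5 ≡ 1 (mod 4), exponent 1; 73 ≡ 1 (mod 4), exponent 1; 101 ≡ 1 (mod 4), exponent 1.
All primes ≡ 3 (mod 4) appear to even exponent (or don't appear), so by the two-squares theorem n IS expressible as a sum of two squares.
Step 3: Build a representation. Group n = k² · m with k = 2 and m = 5 · 73 · 101 = 36865 (a product of primes ≡ 1 (mod 4)); a representation of m scales to one of n via (k·x)² + (k·y)² = k²(x² + y²). Each prime p ≡ 1 (mod 4) is itself a sum of two squares; find a² by testing p − a² for a perfect square:
  5: 5 − 1² = 4 = 2² ⇒ 5 = 1² + 2².
  73: 73 − 1² = 72, 73 − 2² = 69, 73 − 3² = 64 = 8² ⇒ 73 = 3² + 8².
  101: 101 − 1² = 100 = 10² ⇒ 101 = 1² + 10².
  Combine using the Brahmagupta–Fibonacci identity (a² + b²)(c² + d²) = (ac − bd)² + (ad + bc)² = (ac + bd)² + (ad − bc)²:
  5 · 73 = 365: from (1² + 2²)(3² + 8²), take (1·3 − 2·8, 1·8 + 2·3) = (3 − 16, 8 + 6) = (-13, 14); dropping signs (only squares matter) gives (13, 14); check 13² + 14² = 169 + 196 = 365 ✓.
  365 · 101 = 36865: from (13² + 14²)(1² + 10²), take (13·1 − 14·10, 13·10 + 14·1) = (13 − 140, 130 + 14) = (-127, 144); dropping signs (only squares matter) gives (127, 144); check 127² + 144² = 16129 + 20736 = 36865 ✓.
  Scale by k = 2: (2·127, 2·144) = (254, 288).
Step 4: Order so x ≤ y and verify: 254² + 288² = 64516 + 82944 = 147460 = n. ✓

n = 147460 = 254² + 288² (one valid representation with x ≤ y).


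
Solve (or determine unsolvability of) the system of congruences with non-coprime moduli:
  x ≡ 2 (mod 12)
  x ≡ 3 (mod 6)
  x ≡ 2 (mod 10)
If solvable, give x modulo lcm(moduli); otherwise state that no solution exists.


Moduli 12, 6, 10 are not pairwise coprime, so CRT works modulo lcm(m_i) when all pairwise compatibility conditions hold.
Pairwise compatibility: gcd(m_i, m_j) must divide a_i - a_j for every pair.
Merge one congruence at a time:
  Start: x ≡ 2 (mod 12).
  Combine with x ≡ 3 (mod 6): gcd(12, 6) = 6, and 3 - 2 = 1 is NOT divisible by 6.
    ⇒ system is inconsistent (no integer solution).

No solution (the system is inconsistent).


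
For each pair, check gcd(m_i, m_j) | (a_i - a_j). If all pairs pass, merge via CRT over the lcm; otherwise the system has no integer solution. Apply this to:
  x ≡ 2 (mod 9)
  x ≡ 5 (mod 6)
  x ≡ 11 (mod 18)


Moduli 9, 6, 18 are not pairwise coprime, so CRT works modulo lcm(m_i) when all pairwise compatibility conditions hold.
Pairwise compatibility: gcd(m_i, m_j) must divide a_i - a_j for every pair.
Merge one congruence at a time:
  Start: x ≡ 2 (mod 9).
  Combine with x ≡ 5 (mod 6): gcd(9, 6) = 3; 5 - 2 = 3, which IS divisible by 3, so compatible.
    Write x = 2 + 9·t and substitute into x ≡ 5 (mod 6): 9·t ≡ 5 − 2 = 3 (mod 6).
    Divide the congruence (and modulus) by g = 3: 3·t ≡ 1 (mod 2).
    Reduce coefficients mod 2: 1·t ≡ 1 (mod 2).
    So t ≡ 1 (mod 2).
    Then x = 2 + 9·1 = 11, valid modulo lcm(9, 6) = 18: x ≡ 11 (mod 18).
  Combine with x ≡ 11 (mod 18): gcd(18, 18) = 18; 11 - 11 = 0, which IS divisible by 18, so compatible.
    Write x = 11 + 18·t and substitute into x ≡ 11 (mod 18): 18·t ≡ 11 − 11 = 0 (mod 18).
    Divide the congruence (and modulus) by g = 18: 1·t ≡ 0 (mod 1).
    Modulo 1 every t works; take t = 0.
    Then x = 11 + 18·0 = 11, valid modulo lcm(18, 18) = 18: x ≡ 11 (mod 18).
Verify: 11 mod 9 = 2, 11 mod 6 = 5, 11 mod 18 = 11.

x ≡ 11 (mod 18).


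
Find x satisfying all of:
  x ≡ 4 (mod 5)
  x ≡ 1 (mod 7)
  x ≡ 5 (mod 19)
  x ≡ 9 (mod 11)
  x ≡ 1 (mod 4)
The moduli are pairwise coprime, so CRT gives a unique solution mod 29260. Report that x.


Product of moduli M = 5 · 7 · 19 · 11 · 4 = 29260.
Merge one congruence at a time:
  Start: x ≡ 4 (mod 5).
  Combine with x ≡ 1 (mod 7); new modulus lcm = 35.
    Write x = 4 + 5·t and substitute into x ≡ 1 (mod 7): 5·t ≡ 1 − 4 = -3 (mod 7).
    Reduce coefficients mod 7: 5·t ≡ 4 (mod 7).
    The inverse of 5 mod 7 is 3 (since 5·3 = 15 = 2·7 + 1), so t ≡ 3·4 = 12 ≡ 5 (mod 7).
    Then x = 4 + 5·5 = 29, valid modulo lcm(5, 7) = 35: x ≡ 29 (mod 35).
  Combine with x ≡ 5 (mod 19); new modulus lcm = 665.
    Write x = 29 + 35·t and substitute into x ≡ 5 (mod 19): 35·t ≡ 5 − 29 = -24 (mod 19).
    Reduce coefficients mod 19: 16·t ≡ 14 (mod 19).
    The inverse of 16 mod 19 is 6 (since 16·6 = 96 = 5·19 + 1), so t ≡ 6·14 = 84 ≡ 8 (mod 19).
    Then x = 29 + 35·8 = 309, valid modulo lcm(35, 19) = 665: x ≡ 309 (mod 665).
  Combine with x ≡ 9 (mod 11); new modulus lcm = 7315.
    Write x = 309 + 665·t and substitute into x ≡ 9 (mod 11): 665·t ≡ 9 − 309 = -300 (mod 11).
    Reduce coefficients mod 11: 5·t ≡ 8 (mod 11).
    The inverse of 5 mod 11 is 9 (since 5·9 = 45 = 4·11 + 1), so t ≡ 9·8 = 72 ≡ 6 (mod 11).
    Then x = 309 + 665·6 = 4299, valid modulo lcm(665, 11) = 7315: x ≡ 4299 (mod 7315).
  Combine with x ≡ 1 (mod 4); new modulus lcm = 29260.
    Write x = 4299 + 7315·t and substitute into x ≡ 1 (mod 4): 7315·t ≡ 1 − 4299 = -4298 (mod 4).
    Reduce coefficients mod 4: 3·t ≡ 2 (mod 4).
    The inverse of 3 mod 4 is 3 (since 3·3 = 9 = 2·4 + 1), so t ≡ 3·2 = 6 ≡ 2 (mod 4).
    Then x = 4299 + 7315·2 = 18929, valid modulo lcm(7315, 4) = 29260: x ≡ 18929 (mod 29260).
Verify against each original: 18929 mod 5 = 4, 18929 mod 7 = 1, 18929 mod 19 = 5, 18929 mod 11 = 9, 18929 mod 4 = 1.

x ≡ 18929 (mod 29260).


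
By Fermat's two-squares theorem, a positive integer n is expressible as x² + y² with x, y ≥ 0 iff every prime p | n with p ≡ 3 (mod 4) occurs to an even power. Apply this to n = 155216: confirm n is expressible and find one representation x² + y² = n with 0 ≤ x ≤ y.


Step 1: Factor n = 155216 = 2^4 · 89 · 109.
Step 2: Check the mod-4 condition on each prime factor: 2 = 2 (special); 89 ≡ 1 (mod 4), exponent 1; 109 ≡ 1 (mod 4), exponent 1.
All primes ≡ 3 (mod 4) appear to even exponent (or don't appear), so by the two-squares theorem n IS expressible as a sum of two squares.
Step 3: Build a representation. Group n = k² · m with k = 4 and m = 89 · 109 = 9701 (a product of primes ≡ 1 (mod 4)); a representation of m scales to one of n via (k·x)² + (k·y)² = k²(x² + y²). Each prime p ≡ 1 (mod 4) is itself a sum of two squares; find a² by testing p − a² for a perfect square:
  89: 89 − 1² = 88, 89 − 2² = 85, 89 − 3² = 80, 89 − 4² = 73, 89 − 5² = 64 = 8² ⇒ 89 = 5² + 8².
  109: 109 − 1² = 108, 109 − 2² = 105, 109 − 3² = 100 = 10² ⇒ 109 = 3² + 10².
  Combine using the Brahmagupta–Fibonacci identity (a² + b²)(c² + d²) = (ac − bd)² + (ad + bc)² = (ac + bd)² + (ad − bc)²:
  89 · 109 = 9701: from (5² + 8²)(3² + 10²), take (5·3 − 8·10, 5·10 + 8·3) = (15 − 80, 50 + 24) = (-65, 74); dropping signs (only squares matter) gives (65, 74); check 65² + 74² = 4225 + 5476 = 9701 ✓.
  Scale by k = 4: (4·65, 4·74) = (260, 296).
Step 4: Order so x ≤ y and verify: 260² + 296² = 67600 + 87616 = 155216 = n. ✓

n = 155216 = 260² + 296² (one valid representation with x ≤ y).


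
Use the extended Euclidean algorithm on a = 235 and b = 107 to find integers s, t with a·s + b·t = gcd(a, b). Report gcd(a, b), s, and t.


Euclidean algorithm on (235, 107) — divide until remainder is 0:
  235 = 2 · 107 + 21
  107 = 5 · 21 + 2
  21 = 10 · 2 + 1
  2 = 2 · 1 + 0
gcd(235, 107) = 1.
Track Bezout coefficients alongside the remainders: start with r₀ = 235 = a·1 + b·0 (s = 1, t = 0) and r₁ = 107 = a·0 + b·1 (s = 0, t = 1); each new remainder r_{k+1} = r_{k-1} − q_k·r_k inherits s_{k+1} = s_{k-1} − q_k·s_k, t_{k+1} = t_{k-1} − q_k·t_k, so r_k = a·s_k + b·t_k at every step:
  q = 2: r = 21, s = 1 − 2·0 = 1, t = 0 − 2·1 = -2  (check: 235·1 + 107·(-2) = 21)
  q = 5: r = 2, s = 0 − 5·1 = -5, t = 1 − 5·(-2) = 11  (check: 235·(-5) + 107·11 = 2)
  q = 10: r = 1, s = 1 − 10·(-5) = 51, t = -2 − 10·11 = -112  (check: 235·51 + 107·(-112) = 1)
The row with r = 1 (the gcd) gives the Bezout coefficients s = 51, t = -112.
Result: 235 · (51) + 107 · (-112) = 1.

gcd(235, 107) = 1; s = 51, t = -112 (check: 235·51 + 107·(-112) = 1).


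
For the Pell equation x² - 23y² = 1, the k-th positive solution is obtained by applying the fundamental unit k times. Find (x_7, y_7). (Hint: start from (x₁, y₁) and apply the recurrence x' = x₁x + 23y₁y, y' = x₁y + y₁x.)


Step 1: Find the fundamental solution (x₁, y₁) of x² - 23y² = 1.
  Expand √23 as a continued fraction. a₀ = ⌊√23⌋ = 4; iterate m_{k+1} = d_k·a_k − m_k, d_{k+1} = (23 − m_{k+1}²)/d_k, a_{k+1} = ⌊(a₀ + m_{k+1})/d_{k+1}⌋ (starting m₀ = 0, d₀ = 1), with convergents p_k = a_k·p_{k-1} + p_{k-2}, q_k = a_k·q_{k-1} + q_{k-2} (p₋₁ = 1, q₋₁ = 0):
  k = 0: a₀ = 4; p₀/q₀ = 4/1; p₀² − 23·q₀² = 16 − 23 = -7.
  k = 1: m = 4, d = 7, a = ⌊(4 + 4)/7⌋ = 1; p/q = (1·4 + 1)/(1·1 + 0) = 5/1; p² − 23·q² = 25 − 23 = 2.
  k = 2: m = 3, d = 2, a = ⌊(4 + 3)/2⌋ = 3; p/q = (3·5 + 4)/(3·1 + 1) = 19/4; p² − 23·q² = 361 − 368 = -7.
  k = 3: m = 3, d = 7, a = ⌊(4 + 3)/7⌋ = 1; p/q = (1·19 + 5)/(1·4 + 1) = 24/5; p² − 23·q² = 576 − 575 = 1.
  The first convergent with p² − 23·q² = 1 gives the fundamental solution (x₁, y₁) = (24, 5).
Step 2: Apply the recurrence (x_{n+1}, y_{n+1}) = (x₁x_n + 23y₁y_n, x₁y_n + y₁x_n) repeatedly.
  From (x_1, y_1) = (24, 5): x_2 = 24·24 + 23·5·5 = 1151; y_2 = 24·5 + 5·24 = 240.
  From (x_2, y_2) = (1151, 240): x_3 = 24·1151 + 23·5·240 = 55224; y_3 = 24·240 + 5·1151 = 11515.
  From (x_3, y_3) = (55224, 11515): x_4 = 24·55224 + 23·5·11515 = 2649601; y_4 = 24·11515 + 5·55224 = 552480.
  From (x_4, y_4) = (2649601, 552480): x_5 = 24·2649601 + 23·5·552480 = 127125624; y_5 = 24·552480 + 5·2649601 = 26507525.
  From (x_5, y_5) = (127125624, 26507525): x_6 = 24·127125624 + 23·5·26507525 = 6099380351; y_6 = 24·26507525 + 5·127125624 = 1271808720.
  From (x_6, y_6) = (6099380351, 1271808720): x_7 = 24·6099380351 + 23·5·1271808720 = 292643131224; y_7 = 24·1271808720 + 5·6099380351 = 61020311035.
Step 3: Verify x_7² - 23·y_7² = 85640002252587283738176 - 85640002252587283738175 = 1 (should be 1). ✓

(x_1, y_1) = (24, 5); (x_7, y_7) = (292643131224, 61020311035).


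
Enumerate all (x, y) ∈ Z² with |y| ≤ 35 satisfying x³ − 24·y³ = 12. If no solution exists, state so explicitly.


The equation is x³ - 24y³ = 12. For fixed y, x³ = 24·y³ + 12, so a solution requires the RHS to be a perfect cube.
Strategy: iterate y from -35 to 35, compute RHS = 24·y³ + 12, and check whether it is a (positive or negative) perfect cube.
Check small values of y:
  y = 0: RHS = 12 is not a perfect cube.
  y = 1: RHS = 36 is not a perfect cube.
  y = -1: RHS = -12 is not a perfect cube.
  y = 2: RHS = 204 is not a perfect cube.
  y = -2: RHS = -180 is not a perfect cube.
  y = 3: RHS = 660 is not a perfect cube.
  y = -3: RHS = -636 is not a perfect cube.
Continuing the search up to |y| = 35 finds no solutions either.
No (x, y) in the scanned range satisfies the equation.

No integer solutions with |y| ≤ 35.


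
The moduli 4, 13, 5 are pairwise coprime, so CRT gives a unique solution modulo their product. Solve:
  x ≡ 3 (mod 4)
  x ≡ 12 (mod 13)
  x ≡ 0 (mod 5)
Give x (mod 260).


Moduli 4, 13, 5 are pairwise coprime; by CRT there is a unique solution modulo M = 4 · 13 · 5 = 260.
Solve pairwise, accumulating the modulus:
  Start with x ≡ 3 (mod 4).
  Combine with x ≡ 12 (mod 13): since gcd(4, 13) = 1, we get a unique residue mod 52.
    Write x = 3 + 4·t and substitute into x ≡ 12 (mod 13): 4·t ≡ 12 − 3 = 9 (mod 13).
    The inverse of 4 mod 13 is 10 (since 4·10 = 40 = 3·13 + 1), so t ≡ 10·9 = 90 ≡ 12 (mod 13).
    Then x = 3 + 4·12 = 51, valid modulo lcm(4, 13) = 52: x ≡ 51 (mod 52).
  Combine with x ≡ 0 (mod 5): since gcd(52, 5) = 1, we get a unique residue mod 260.
    Write x = 51 + 52·t and substitute into x ≡ 0 (mod 5): 52·t ≡ 0 − 51 = -51 (mod 5).
    Reduce coefficients mod 5: 2·t ≡ 4 (mod 5).
    The inverse of 2 mod 5 is 3 (since 2·3 = 6 = 1·5 + 1), so t ≡ 3·4 = 12 ≡ 2 (mod 5).
    Then x = 51 + 52·2 = 155, valid modulo lcm(52, 5) = 260: x ≡ 155 (mod 260).
Verify: 155 mod 4 = 3 ✓, 155 mod 13 = 12 ✓, 155 mod 5 = 0 ✓.

x ≡ 155 (mod 260).


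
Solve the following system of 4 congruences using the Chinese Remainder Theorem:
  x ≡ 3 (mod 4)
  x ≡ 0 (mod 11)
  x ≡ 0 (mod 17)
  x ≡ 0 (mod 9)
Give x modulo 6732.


Product of moduli M = 4 · 11 · 17 · 9 = 6732.
Merge one congruence at a time:
  Start: x ≡ 3 (mod 4).
  Combine with x ≡ 0 (mod 11); new modulus lcm = 44.
    Write x = 3 + 4·t and substitute into x ≡ 0 (mod 11): 4·t ≡ 0 − 3 = -3 (mod 11).
    Reduce coefficients mod 11: 4·t ≡ 8 (mod 11).
    The inverse of 4 mod 11 is 3 (since 4·3 = 12 = 1·11 + 1), so t ≡ 3·8 = 24 ≡ 2 (mod 11).
    Then x = 3 + 4·2 = 11, valid modulo lcm(4, 11) = 44: x ≡ 11 (mod 44).
  Combine with x ≡ 0 (mod 17); new modulus lcm = 748.
    Write x = 11 + 44·t and substitute into x ≡ 0 (mod 17): 44·t ≡ 0 − 11 = -11 (mod 17).
    Reduce coefficients mod 17: 10·t ≡ 6 (mod 17).
    The inverse of 10 mod 17 is 12 (since 10·12 = 120 = 7·17 + 1), so t ≡ 12·6 = 72 ≡ 4 (mod 17).
    Then x = 11 + 44·4 = 187, valid modulo lcm(44, 17) = 748: x ≡ 187 (mod 748).
  Combine with x ≡ 0 (mod 9); new modulus lcm = 6732.
    Write x = 187 + 748·t and substitute into x ≡ 0 (mod 9): 748·t ≡ 0 − 187 = -187 (mod 9).
    Reduce coefficients mod 9: 1·t ≡ 2 (mod 9).
    So t ≡ 2 (mod 9).
    Then x = 187 + 748·2 = 1683, valid modulo lcm(748, 9) = 6732: x ≡ 1683 (mod 6732).
Verify against each original: 1683 mod 4 = 3, 1683 mod 11 = 0, 1683 mod 17 = 0, 1683 mod 9 = 0.

x ≡ 1683 (mod 6732).


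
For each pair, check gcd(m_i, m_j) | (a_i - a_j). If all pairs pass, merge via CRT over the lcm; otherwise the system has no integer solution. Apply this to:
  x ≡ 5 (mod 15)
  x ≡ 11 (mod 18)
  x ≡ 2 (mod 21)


Moduli 15, 18, 21 are not pairwise coprime, so CRT works modulo lcm(m_i) when all pairwise compatibility conditions hold.
Pairwise compatibility: gcd(m_i, m_j) must divide a_i - a_j for every pair.
Merge one congruence at a time:
  Start: x ≡ 5 (mod 15).
  Combine with x ≡ 11 (mod 18): gcd(15, 18) = 3; 11 - 5 = 6, which IS divisible by 3, so compatible.
    Write x = 5 + 15·t and substitute into x ≡ 11 (mod 18): 15·t ≡ 11 − 5 = 6 (mod 18).
    Divide the congruence (and modulus) by g = 3: 5·t ≡ 2 (mod 6).
    The inverse of 5 mod 6 is 5 (since 5·5 = 25 = 4·6 + 1), so t ≡ 5·2 = 10 ≡ 4 (mod 6).
    Then x = 5 + 15·4 = 65, valid modulo lcm(15, 18) = 90: x ≡ 65 (mod 90).
  Combine with x ≡ 2 (mod 21): gcd(90, 21) = 3; 2 - 65 = -63, which IS divisible by 3, so compatible.
    Write x = 65 + 90·t and substitute into x ≡ 2 (mod 21): 90·t ≡ 2 − 65 = -63 (mod 21).
    Divide the congruence (and modulus) by g = 3: 30·t ≡ -21 (mod 7).
    Reduce coefficients mod 7: 2·t ≡ 0 (mod 7).
    The inverse of 2 mod 7 is 4 (since 2·4 = 8 = 1·7 + 1), so t ≡ 4·0 = 0 ≡ 0 (mod 7).
    Then x = 65 + 90·0 = 65, valid modulo lcm(90, 21) = 630: x ≡ 65 (mod 630).
Verify: 65 mod 15 = 5, 65 mod 18 = 11, 65 mod 21 = 2.

x ≡ 65 (mod 630).


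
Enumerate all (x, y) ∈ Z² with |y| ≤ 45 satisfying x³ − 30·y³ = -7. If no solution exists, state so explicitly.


The equation is x³ - 30y³ = -7. For fixed y, x³ = 30·y³ − 7, so a solution requires the RHS to be a perfect cube.
Strategy: iterate y from -45 to 45, compute RHS = 30·y³ − 7, and check whether it is a (positive or negative) perfect cube.
Check small values of y:
  y = 0: RHS = -7 is not a perfect cube.
  y = 1: RHS = 23 is not a perfect cube.
  y = -1: RHS = -37 is not a perfect cube.
  y = 2: RHS = 233 is not a perfect cube.
  y = -2: RHS = -247 is not a perfect cube.
  y = 3: RHS = 803 is not a perfect cube.
  y = -3: RHS = -817 is not a perfect cube.
Continuing the search up to |y| = 45 finds no solutions either.
No (x, y) in the scanned range satisfies the equation.

No integer solutions with |y| ≤ 45.


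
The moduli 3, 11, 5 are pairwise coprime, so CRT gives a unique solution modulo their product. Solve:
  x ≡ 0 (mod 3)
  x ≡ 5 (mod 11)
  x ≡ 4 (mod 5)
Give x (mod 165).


Moduli 3, 11, 5 are pairwise coprime; by CRT there is a unique solution modulo M = 3 · 11 · 5 = 165.
Solve pairwise, accumulating the modulus:
  Start with x ≡ 0 (mod 3).
  Combine with x ≡ 5 (mod 11): since gcd(3, 11) = 1, we get a unique residue mod 33.
    Write x = 0 + 3·t and substitute into x ≡ 5 (mod 11): 3·t ≡ 5 − 0 = 5 (mod 11).
    The inverse of 3 mod 11 is 4 (since 3·4 = 12 = 1·11 + 1), so t ≡ 4·5 = 20 ≡ 9 (mod 11).
    Then x = 0 + 3·9 = 27, valid modulo lcm(3, 11) = 33: x ≡ 27 (mod 33).
  Combine with x ≡ 4 (mod 5): since gcd(33, 5) = 1, we get a unique residue mod 165.
    Write x = 27 + 33·t and substitute into x ≡ 4 (mod 5): 33·t ≡ 4 − 27 = -23 (mod 5).
    Reduce coefficients mod 5: 3·t ≡ 2 (mod 5).
    The inverse of 3 mod 5 is 2 (since 3·2 = 6 = 1·5 + 1), so t ≡ 2·2 = 4 ≡ 4 (mod 5).
    Then x = 27 + 33·4 = 159, valid modulo lcm(33, 5) = 165: x ≡ 159 (mod 165).
Verify: 159 mod 3 = 0 ✓, 159 mod 11 = 5 ✓, 159 mod 5 = 4 ✓.

x ≡ 159 (mod 165).


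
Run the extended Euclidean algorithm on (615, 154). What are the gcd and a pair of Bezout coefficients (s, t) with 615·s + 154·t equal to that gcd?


Euclidean algorithm on (615, 154) — divide until remainder is 0:
  615 = 3 · 154 + 153
  154 = 1 · 153 + 1
  153 = 153 · 1 + 0
gcd(615, 154) = 1.
Track Bezout coefficients alongside the remainders: start with r₀ = 615 = a·1 + b·0 (s = 1, t = 0) and r₁ = 154 = a·0 + b·1 (s = 0, t = 1); each new remainder r_{k+1} = r_{k-1} − q_k·r_k inherits s_{k+1} = s_{k-1} − q_k·s_k, t_{k+1} = t_{k-1} − q_k·t_k, so r_k = a·s_k + b·t_k at every step:
  q = 3: r = 153, s = 1 − 3·0 = 1, t = 0 − 3·1 = -3  (check: 615·1 + 154·(-3) = 153)
  q = 1: r = 1, s = 0 − 1·1 = -1, t = 1 − 1·(-3) = 4  (check: 615·(-1) + 154·4 = 1)
The row with r = 1 (the gcd) gives the Bezout coefficients s = -1, t = 4.
Result: 615 · (-1) + 154 · (4) = 1.

gcd(615, 154) = 1; s = -1, t = 4 (check: 615·(-1) + 154·4 = 1).


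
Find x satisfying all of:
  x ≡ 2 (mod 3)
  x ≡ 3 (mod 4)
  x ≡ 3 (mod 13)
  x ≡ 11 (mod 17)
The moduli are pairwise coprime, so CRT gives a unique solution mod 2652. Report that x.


Product of moduli M = 3 · 4 · 13 · 17 = 2652.
Merge one congruence at a time:
  Start: x ≡ 2 (mod 3).
  Combine with x ≡ 3 (mod 4); new modulus lcm = 12.
    Write x = 2 + 3·t and substitute into x ≡ 3 (mod 4): 3·t ≡ 3 − 2 = 1 (mod 4).
    The inverse of 3 mod 4 is 3 (since 3·3 = 9 = 2·4 + 1), so t ≡ 3·1 = 3 ≡ 3 (mod 4).
    Then x = 2 + 3·3 = 11, valid modulo lcm(3, 4) = 12: x ≡ 11 (mod 12).
  Combine with x ≡ 3 (mod 13); new modulus lcm = 156.
    Write x = 11 + 12·t and substitute into x ≡ 3 (mod 13): 12·t ≡ 3 − 11 = -8 (mod 13).
    Reduce coefficients mod 13: 12·t ≡ 5 (mod 13).
    The inverse of 12 mod 13 is 12 (since 12·12 = 144 = 11·13 + 1), so t ≡ 12·5 = 60 ≡ 8 (mod 13).
    Then x = 11 + 12·8 = 107, valid modulo lcm(12, 13) = 156: x ≡ 107 (mod 156).
  Combine with x ≡ 11 (mod 17); new modulus lcm = 2652.
    Write x = 107 + 156·t and substitute into x ≡ 11 (mod 17): 156·t ≡ 11 − 107 = -96 (mod 17).
    Reduce coefficients mod 17: 3·t ≡ 6 (mod 17).
    The inverse of 3 mod 17 is 6 (since 3·6 = 18 = 1·17 + 1), so t ≡ 6·6 = 36 ≡ 2 (mod 17).
    Then x = 107 + 156·2 = 419, valid modulo lcm(156, 17) = 2652: x ≡ 419 (mod 2652).
Verify against each original: 419 mod 3 = 2, 419 mod 4 = 3, 419 mod 13 = 3, 419 mod 17 = 11.

x ≡ 419 (mod 2652).


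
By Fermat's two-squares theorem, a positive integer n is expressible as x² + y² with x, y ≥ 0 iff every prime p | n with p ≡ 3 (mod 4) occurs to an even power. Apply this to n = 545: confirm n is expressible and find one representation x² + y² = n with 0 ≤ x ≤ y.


Step 1: Factor n = 545 = 5 · 109.
Step 2: Check the mod-4 condition on each prime factor: 5 ≡ 1 (mod 4), exponent 1; 109 ≡ 1 (mod 4), exponent 1.
All primes ≡ 3 (mod 4) appear to even exponent (or don't appear), so by the two-squares theorem n IS expressible as a sum of two squares.
Step 3: Build a representation. Here n = 5 · 109 is a product of primes ≡ 1 (mod 4). Each prime p ≡ 1 (mod 4) is itself a sum of two squares; find a² by testing p − a² for a perfect square:
  5: 5 − 1² = 4 = 2² ⇒ 5 = 1² + 2².
  109: 109 − 1² = 108, 109 − 2² = 105, 109 − 3² = 100 = 10² ⇒ 109 = 3² + 10².
  Combine using the Brahmagupta–Fibonacci identity (a² + b²)(c² + d²) = (ac − bd)² + (ad + bc)² = (ac + bd)² + (ad − bc)²:
  5 · 109 = 545: from (1² + 2²)(3² + 10²), take (1·3 − 2·10, 1·10 + 2·3) = (3 − 20, 10 + 6) = (-17, 16); dropping signs (only squares matter) gives (17, 16); check 17² + 16² = 289 + 256 = 545 ✓.
Step 4: Order so x ≤ y and verify: 16² + 17² = 256 + 289 = 545 = n. ✓

n = 545 = 16² + 17² (one valid representation with x ≤ y).


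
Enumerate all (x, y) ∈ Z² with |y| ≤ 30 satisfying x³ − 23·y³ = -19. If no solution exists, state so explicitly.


The equation is x³ - 23y³ = -19. For fixed y, x³ = 23·y³ − 19, so a solution requires the RHS to be a perfect cube.
Strategy: iterate y from -30 to 30, compute RHS = 23·y³ − 19, and check whether it is a (positive or negative) perfect cube.
Check small values of y:
  y = 0: RHS = -19 is not a perfect cube.
  y = 1: RHS = 4 is not a perfect cube.
  y = -1: RHS = -42 is not a perfect cube.
  y = 2: RHS = 165 is not a perfect cube.
  y = -2: RHS = -203 is not a perfect cube.
  y = 3: RHS = 602 is not a perfect cube.
  y = -3: RHS = -640 is not a perfect cube.
Continuing the search up to |y| = 30 finds no solutions either.
No (x, y) in the scanned range satisfies the equation.

No integer solutions with |y| ≤ 30.


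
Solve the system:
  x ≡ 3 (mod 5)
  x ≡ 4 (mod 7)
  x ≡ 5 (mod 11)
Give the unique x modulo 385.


Moduli 5, 7, 11 are pairwise coprime; by CRT there is a unique solution modulo M = 5 · 7 · 11 = 385.
Solve pairwise, accumulating the modulus:
  Start with x ≡ 3 (mod 5).
  Combine with x ≡ 4 (mod 7): since gcd(5, 7) = 1, we get a unique residue mod 35.
    Write x = 3 + 5·t and substitute into x ≡ 4 (mod 7): 5·t ≡ 4 − 3 = 1 (mod 7).
    The inverse of 5 mod 7 is 3 (since 5·3 = 15 = 2·7 + 1), so t ≡ 3·1 = 3 ≡ 3 (mod 7).
    Then x = 3 + 5·3 = 18, valid modulo lcm(5, 7) = 35: x ≡ 18 (mod 35).
  Combine with x ≡ 5 (mod 11): since gcd(35, 11) = 1, we get a unique residue mod 385.
    Write x = 18 + 35·t and substitute into x ≡ 5 (mod 11): 35·t ≡ 5 − 18 = -13 (mod 11).
    Reduce coefficients mod 11: 2·t ≡ 9 (mod 11).
    The inverse of 2 mod 11 is 6 (since 2·6 = 12 = 1·11 + 1), so t ≡ 6·9 = 54 ≡ 10 (mod 11).
    Then x = 18 + 35·10 = 368, valid modulo lcm(35, 11) = 385: x ≡ 368 (mod 385).
Verify: 368 mod 5 = 3 ✓, 368 mod 7 = 4 ✓, 368 mod 11 = 5 ✓.

x ≡ 368 (mod 385).
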